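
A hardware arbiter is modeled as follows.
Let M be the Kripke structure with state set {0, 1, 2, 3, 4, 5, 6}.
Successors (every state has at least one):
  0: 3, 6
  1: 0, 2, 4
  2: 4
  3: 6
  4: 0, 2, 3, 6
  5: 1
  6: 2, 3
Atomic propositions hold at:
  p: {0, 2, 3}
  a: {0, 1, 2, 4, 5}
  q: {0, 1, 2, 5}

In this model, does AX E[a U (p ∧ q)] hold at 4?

No

Sat(p ∧ q) = {0, 2}
E[a U (p ∧ q)]: least fixpoint, start Z0 = Sat((p ∧ q)) = {0, 2}, add states in Sat(a) with some successor in Z. Z1 = {0, 1, 2, 4}; Z2 = {0, 1, 2, 4, 5}; fixed.
Sat(E[a U (p ∧ q)]) = {0, 1, 2, 4, 5}
Sat(AX E[a U (p ∧ q)]) = {s : every successor in {0, 1, 2, 4, 5}} = {1, 2, 5}
4 ∉ Sat(AX E[a U (p ∧ q)]) = {1, 2, 5}, so the formula does not hold at 4.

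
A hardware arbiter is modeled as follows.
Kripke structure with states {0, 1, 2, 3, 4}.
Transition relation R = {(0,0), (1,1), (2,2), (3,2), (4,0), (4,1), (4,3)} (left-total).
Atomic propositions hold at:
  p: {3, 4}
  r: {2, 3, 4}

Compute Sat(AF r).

{2, 3, 4}

AF r: least fixpoint, start Z0 = {2, 3, 4}, add states with every successor in Z. Already a fixed point.
Sat(AF r) = {2, 3, 4}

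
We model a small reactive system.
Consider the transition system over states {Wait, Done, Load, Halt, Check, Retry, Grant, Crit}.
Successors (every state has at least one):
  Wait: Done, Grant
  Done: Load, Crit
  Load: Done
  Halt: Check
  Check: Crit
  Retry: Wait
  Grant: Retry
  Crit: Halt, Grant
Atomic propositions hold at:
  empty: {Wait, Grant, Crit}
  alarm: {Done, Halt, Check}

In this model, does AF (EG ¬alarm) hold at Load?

No

Sat(¬alarm) = {Wait, Load, Retry, Grant, Crit}
EG ¬alarm: greatest fixpoint, start Z0 = {Wait, Load, Retry, Grant, Crit}, keep only states in Sat with some successor in Z. Z1 = {Wait, Retry, Grant, Crit}; fixed.
Sat(EG ¬alarm) = {Wait, Retry, Grant, Crit}
AF (EG ¬alarm): least fixpoint, start Z0 = {Wait, Retry, Grant, Crit}, add states with every successor in Z. Z1 = {Wait, Check, Retry, Grant, Crit}; Z2 = {Wait, Halt, Check, Retry, Grant, Crit}; fixed.
Sat(AF (EG ¬alarm)) = {Wait, Halt, Check, Retry, Grant, Crit}
Load ∉ Sat(AF (EG ¬alarm)) = {Wait, Halt, Check, Retry, Grant, Crit}, so the formula does not hold at Load.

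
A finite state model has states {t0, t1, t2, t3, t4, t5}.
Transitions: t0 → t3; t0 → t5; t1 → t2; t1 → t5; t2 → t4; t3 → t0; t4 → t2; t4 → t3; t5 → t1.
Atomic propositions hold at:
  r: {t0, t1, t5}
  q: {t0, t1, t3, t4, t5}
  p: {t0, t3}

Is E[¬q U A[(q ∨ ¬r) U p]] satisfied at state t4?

No

Sat(¬q) = {t2}
Sat(¬r) = {t2, t3, t4}
Sat(q ∨ ¬r) = {t0, t1, t2, t3, t4, t5}
A[(q ∨ ¬r) U p]: least fixpoint, start Z0 = Sat(p) = {t0, t3}, add states in Sat(q ∨ ¬r) with every successor in Z. Already a fixed point.
Sat(A[(q ∨ ¬r) U p]) = {t0, t3}
E[¬q U A[(q ∨ ¬r) U p]]: least fixpoint, start Z0 = Sat(A[(q ∨ ¬r) U p]) = {t0, t3}, add states in Sat(¬q) with some successor in Z. Already a fixed point.
Sat(E[¬q U A[(q ∨ ¬r) U p]]) = {t0, t3}
t4 ∉ Sat(E[¬q U A[(q ∨ ¬r) U p]]) = {t0, t3}, so the formula does not hold at t4.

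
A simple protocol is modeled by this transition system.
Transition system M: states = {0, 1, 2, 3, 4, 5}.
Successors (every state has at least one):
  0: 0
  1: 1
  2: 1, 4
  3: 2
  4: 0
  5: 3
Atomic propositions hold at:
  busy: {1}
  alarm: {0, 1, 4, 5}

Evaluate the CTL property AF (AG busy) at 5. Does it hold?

AG busy: greatest fixpoint, start Z0 = {1}, keep only states in Sat with every successor in Z. Already a fixed point.
Sat(AG busy) = {1}
AF (AG busy): least fixpoint, start Z0 = {1}, add states with every successor in Z. Already a fixed point.
Sat(AF (AG busy)) = {1}
5 ∉ Sat(AF (AG busy)) = {1}, so the formula does not hold at 5.

No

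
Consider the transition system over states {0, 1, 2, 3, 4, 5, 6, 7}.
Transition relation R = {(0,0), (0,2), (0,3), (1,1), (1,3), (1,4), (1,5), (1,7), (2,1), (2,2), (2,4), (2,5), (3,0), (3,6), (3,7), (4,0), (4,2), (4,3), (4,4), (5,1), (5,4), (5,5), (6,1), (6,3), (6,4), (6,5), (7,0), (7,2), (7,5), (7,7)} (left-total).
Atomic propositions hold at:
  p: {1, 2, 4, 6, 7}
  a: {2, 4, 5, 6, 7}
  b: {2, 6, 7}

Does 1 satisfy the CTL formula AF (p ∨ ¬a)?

Sat(¬a) = {0, 1, 3}
Sat(p ∨ ¬a) = {0, 1, 2, 3, 4, 6, 7}
AF (p ∨ ¬a): least fixpoint, start Z0 = {0, 1, 2, 3, 4, 6, 7}, add states with every successor in Z. Already a fixed point.
Sat(AF (p ∨ ¬a)) = {0, 1, 2, 3, 4, 6, 7}
1 ∈ Sat(AF (p ∨ ¬a)) = {0, 1, 2, 3, 4, 6, 7}, so the formula holds at 1.

Yes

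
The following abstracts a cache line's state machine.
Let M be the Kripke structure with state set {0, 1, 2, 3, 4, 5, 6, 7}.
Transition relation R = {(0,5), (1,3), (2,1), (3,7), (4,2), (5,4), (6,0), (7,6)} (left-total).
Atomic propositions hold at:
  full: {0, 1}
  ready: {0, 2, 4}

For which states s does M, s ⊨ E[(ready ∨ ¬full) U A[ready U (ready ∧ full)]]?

{0, 3, 6, 7}

Sat(¬full) = {2, 3, 4, 5, 6, 7}
Sat(ready ∨ ¬full) = {0, 2, 3, 4, 5, 6, 7}
Sat(ready ∧ full) = {0}
A[ready U (ready ∧ full)]: least fixpoint, start Z0 = Sat((ready ∧ full)) = {0}, add states in Sat(ready) with every successor in Z. Already a fixed point.
Sat(A[ready U (ready ∧ full)]) = {0}
E[(ready ∨ ¬full) U A[ready U (ready ∧ full)]]: least fixpoint, start Z0 = Sat(A[ready U (ready ∧ full)]) = {0}, add states in Sat(ready ∨ ¬full) with some successor in Z. Z1 = {0, 6}; Z2 = {0, 6, 7}; Z3 = {0, 3, 6, 7}; fixed.
Sat(E[(ready ∨ ¬full) U A[ready U (ready ∧ full)]]) = {0, 3, 6, 7}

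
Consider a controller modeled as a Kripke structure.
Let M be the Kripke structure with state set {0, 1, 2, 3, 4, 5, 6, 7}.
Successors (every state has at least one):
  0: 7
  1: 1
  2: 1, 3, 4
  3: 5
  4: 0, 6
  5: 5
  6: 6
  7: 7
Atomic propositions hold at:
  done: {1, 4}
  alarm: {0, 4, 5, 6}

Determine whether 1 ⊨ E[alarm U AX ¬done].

Sat(¬done) = {0, 2, 3, 5, 6, 7}
Sat(AX ¬done) = {s : every successor in {0, 2, 3, 5, 6, 7}} = {0, 3, 4, 5, 6, 7}
E[alarm U AX ¬done]: least fixpoint, start Z0 = Sat(AX ¬done) = {0, 3, 4, 5, 6, 7}, add states in Sat(alarm) with some successor in Z. Already a fixed point.
Sat(E[alarm U AX ¬done]) = {0, 3, 4, 5, 6, 7}
1 ∉ Sat(E[alarm U AX ¬done]) = {0, 3, 4, 5, 6, 7}, so the formula does not hold at 1.

No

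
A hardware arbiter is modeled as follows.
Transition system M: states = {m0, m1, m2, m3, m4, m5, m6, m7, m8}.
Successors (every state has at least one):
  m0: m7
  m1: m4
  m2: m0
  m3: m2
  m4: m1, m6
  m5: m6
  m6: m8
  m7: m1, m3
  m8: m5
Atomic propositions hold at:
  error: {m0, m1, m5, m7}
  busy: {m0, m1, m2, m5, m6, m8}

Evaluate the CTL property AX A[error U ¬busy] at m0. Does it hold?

Sat(¬busy) = {m3, m4, m7}
A[error U ¬busy]: least fixpoint, start Z0 = Sat(¬busy) = {m3, m4, m7}, add states in Sat(error) with every successor in Z. Z1 = {m0, m1, m3, m4, m7}; fixed.
Sat(A[error U ¬busy]) = {m0, m1, m3, m4, m7}
Sat(AX A[error U ¬busy]) = {s : every successor in {m0, m1, m3, m4, m7}} = {m0, m1, m2, m7}
m0 ∈ Sat(AX A[error U ¬busy]) = {m0, m1, m2, m7}, so the formula holds at m0.

Yes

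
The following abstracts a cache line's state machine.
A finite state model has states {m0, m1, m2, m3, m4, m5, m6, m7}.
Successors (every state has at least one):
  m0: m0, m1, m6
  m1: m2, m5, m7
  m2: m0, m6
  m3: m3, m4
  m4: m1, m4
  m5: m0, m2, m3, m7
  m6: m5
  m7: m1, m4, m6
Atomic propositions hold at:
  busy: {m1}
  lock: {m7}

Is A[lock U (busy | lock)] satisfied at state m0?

Sat(busy | lock) = {m1, m7}
A[lock U (busy | lock)]: least fixpoint, start Z0 = Sat((busy | lock)) = {m1, m7}, add states in Sat(lock) with every successor in Z. Already a fixed point.
Sat(A[lock U (busy | lock)]) = {m1, m7}
m0 ∉ Sat(A[lock U (busy | lock)]) = {m1, m7}, so the formula does not hold at m0.

No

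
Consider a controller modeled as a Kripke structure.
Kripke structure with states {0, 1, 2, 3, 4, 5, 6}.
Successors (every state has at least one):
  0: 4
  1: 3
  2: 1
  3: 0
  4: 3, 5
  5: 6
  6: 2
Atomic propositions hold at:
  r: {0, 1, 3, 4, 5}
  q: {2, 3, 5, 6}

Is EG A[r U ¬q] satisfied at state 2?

Sat(¬q) = {0, 1, 4}
A[r U ¬q]: least fixpoint, start Z0 = Sat(¬q) = {0, 1, 4}, add states in Sat(r) with every successor in Z. Z1 = {0, 1, 3, 4}; fixed.
Sat(A[r U ¬q]) = {0, 1, 3, 4}
EG A[r U ¬q]: greatest fixpoint, start Z0 = {0, 1, 3, 4}, keep only states in Sat with some successor in Z. Already a fixed point.
Sat(EG A[r U ¬q]) = {0, 1, 3, 4}
2 ∉ Sat(EG A[r U ¬q]) = {0, 1, 3, 4}, so the formula does not hold at 2.

No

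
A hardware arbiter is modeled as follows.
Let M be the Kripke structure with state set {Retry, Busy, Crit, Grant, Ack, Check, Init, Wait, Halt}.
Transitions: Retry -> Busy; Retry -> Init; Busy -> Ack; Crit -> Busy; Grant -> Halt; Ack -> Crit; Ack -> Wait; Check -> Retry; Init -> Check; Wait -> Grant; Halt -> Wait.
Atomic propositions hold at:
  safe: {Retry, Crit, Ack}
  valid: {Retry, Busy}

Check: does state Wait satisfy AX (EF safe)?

EF safe: least fixpoint, start Z0 = {Retry, Crit, Ack}, add states with some successor in Z. Z1 = {Retry, Busy, Crit, Ack, Check}; Z2 = {Retry, Busy, Crit, Ack, Check, Init}; fixed.
Sat(EF safe) = {Retry, Busy, Crit, Ack, Check, Init}
Sat(AX (EF safe)) = {s : every successor in {Retry, Busy, Crit, Ack, Check, Init}} = {Retry, Busy, Crit, Check, Init}
Wait ∉ Sat(AX (EF safe)) = {Retry, Busy, Crit, Check, Init}, so the formula does not hold at Wait.

No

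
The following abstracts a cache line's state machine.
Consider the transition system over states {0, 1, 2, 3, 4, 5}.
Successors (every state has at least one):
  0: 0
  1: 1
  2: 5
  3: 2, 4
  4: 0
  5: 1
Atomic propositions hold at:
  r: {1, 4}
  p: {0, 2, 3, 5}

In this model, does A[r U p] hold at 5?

A[r U p]: least fixpoint, start Z0 = Sat(p) = {0, 2, 3, 5}, add states in Sat(r) with every successor in Z. Z1 = {0, 2, 3, 4, 5}; fixed.
Sat(A[r U p]) = {0, 2, 3, 4, 5}
5 ∈ Sat(A[r U p]) = {0, 2, 3, 4, 5}, so the formula holds at 5.

Yes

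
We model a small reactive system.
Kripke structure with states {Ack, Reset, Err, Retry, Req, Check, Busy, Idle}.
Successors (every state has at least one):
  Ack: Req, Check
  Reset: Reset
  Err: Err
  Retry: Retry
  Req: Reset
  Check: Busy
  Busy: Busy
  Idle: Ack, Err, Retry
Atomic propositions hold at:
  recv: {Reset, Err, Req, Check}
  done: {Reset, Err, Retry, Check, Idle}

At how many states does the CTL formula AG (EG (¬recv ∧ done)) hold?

1

Sat(¬recv) = {Ack, Retry, Busy, Idle}
Sat(¬recv ∧ done) = {Retry, Idle}
EG (¬recv ∧ done): greatest fixpoint, start Z0 = {Retry, Idle}, keep only states in Sat with some successor in Z. Already a fixed point.
Sat(EG (¬recv ∧ done)) = {Retry, Idle}
AG (EG (¬recv ∧ done)): greatest fixpoint, start Z0 = {Retry, Idle}, keep only states in Sat with every successor in Z. Z1 = {Retry}; fixed.
Sat(AG (EG (¬recv ∧ done))) = {Retry}
|Sat(AG (EG (¬recv ∧ done)))| = |{Retry}| = 1.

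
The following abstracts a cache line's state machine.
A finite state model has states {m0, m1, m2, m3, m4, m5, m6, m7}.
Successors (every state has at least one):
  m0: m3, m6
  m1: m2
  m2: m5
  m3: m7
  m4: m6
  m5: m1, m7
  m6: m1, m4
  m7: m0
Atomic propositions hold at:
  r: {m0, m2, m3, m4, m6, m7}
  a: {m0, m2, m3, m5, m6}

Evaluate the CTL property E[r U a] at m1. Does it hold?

No

E[r U a]: least fixpoint, start Z0 = Sat(a) = {m0, m2, m3, m5, m6}, add states in Sat(r) with some successor in Z. Z1 = {m0, m2, m3, m4, m5, m6, m7}; fixed.
Sat(E[r U a]) = {m0, m2, m3, m4, m5, m6, m7}
m1 ∉ Sat(E[r U a]) = {m0, m2, m3, m4, m5, m6, m7}, so the formula does not hold at m1.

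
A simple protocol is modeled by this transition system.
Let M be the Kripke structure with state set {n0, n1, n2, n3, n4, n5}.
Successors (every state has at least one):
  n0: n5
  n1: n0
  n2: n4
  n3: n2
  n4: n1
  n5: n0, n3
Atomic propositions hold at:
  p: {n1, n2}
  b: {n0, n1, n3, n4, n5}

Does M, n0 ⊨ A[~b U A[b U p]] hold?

Sat(~b) = {n2}
A[b U p]: least fixpoint, start Z0 = Sat(p) = {n1, n2}, add states in Sat(b) with every successor in Z. Z1 = {n1, n2, n3, n4}; fixed.
Sat(A[b U p]) = {n1, n2, n3, n4}
A[~b U A[b U p]]: least fixpoint, start Z0 = Sat(A[b U p]) = {n1, n2, n3, n4}, add states in Sat(~b) with every successor in Z. Already a fixed point.
Sat(A[~b U A[b U p]]) = {n1, n2, n3, n4}
n0 ∉ Sat(A[~b U A[b U p]]) = {n1, n2, n3, n4}, so the formula does not hold at n0.

No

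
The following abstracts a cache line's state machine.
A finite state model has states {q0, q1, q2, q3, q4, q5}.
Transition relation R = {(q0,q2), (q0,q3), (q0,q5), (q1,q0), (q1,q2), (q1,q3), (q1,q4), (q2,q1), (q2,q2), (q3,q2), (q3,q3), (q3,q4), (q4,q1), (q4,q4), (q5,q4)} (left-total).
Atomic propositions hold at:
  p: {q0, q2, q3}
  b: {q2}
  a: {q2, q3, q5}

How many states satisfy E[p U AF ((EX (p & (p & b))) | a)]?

5

Sat(p & b) = {q2}
Sat(p & (p & b)) = {q2}
Sat(EX (p & (p & b))) = {s : some successor in {q2}} = {q0, q1, q2, q3}
Sat((EX (p & (p & b))) | a) = {q0, q1, q2, q3, q5}
AF ((EX (p & (p & b))) | a): least fixpoint, start Z0 = {q0, q1, q2, q3, q5}, add states with every successor in Z. Already a fixed point.
Sat(AF ((EX (p & (p & b))) | a)) = {q0, q1, q2, q3, q5}
E[p U AF ((EX (p & (p & b))) | a)]: least fixpoint, start Z0 = Sat(AF ((EX (p & (p & b))) | a)) = {q0, q1, q2, q3, q5}, add states in Sat(p) with some successor in Z. Already a fixed point.
Sat(E[p U AF ((EX (p & (p & b))) | a)]) = {q0, q1, q2, q3, q5}
|Sat(E[p U AF ((EX (p & (p & b))) | a)])| = |{q0, q1, q2, q3, q5}| = 5.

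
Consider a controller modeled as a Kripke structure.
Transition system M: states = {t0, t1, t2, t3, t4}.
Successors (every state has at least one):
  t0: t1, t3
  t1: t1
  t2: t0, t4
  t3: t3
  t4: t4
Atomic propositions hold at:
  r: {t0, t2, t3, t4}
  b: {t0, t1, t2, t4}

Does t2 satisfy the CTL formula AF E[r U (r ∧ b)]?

Yes

Sat(r ∧ b) = {t0, t2, t4}
E[r U (r ∧ b)]: least fixpoint, start Z0 = Sat((r ∧ b)) = {t0, t2, t4}, add states in Sat(r) with some successor in Z. Already a fixed point.
Sat(E[r U (r ∧ b)]) = {t0, t2, t4}
AF E[r U (r ∧ b)]: least fixpoint, start Z0 = {t0, t2, t4}, add states with every successor in Z. Already a fixed point.
Sat(AF E[r U (r ∧ b)]) = {t0, t2, t4}
t2 ∈ Sat(AF E[r U (r ∧ b)]) = {t0, t2, t4}, so the formula holds at t2.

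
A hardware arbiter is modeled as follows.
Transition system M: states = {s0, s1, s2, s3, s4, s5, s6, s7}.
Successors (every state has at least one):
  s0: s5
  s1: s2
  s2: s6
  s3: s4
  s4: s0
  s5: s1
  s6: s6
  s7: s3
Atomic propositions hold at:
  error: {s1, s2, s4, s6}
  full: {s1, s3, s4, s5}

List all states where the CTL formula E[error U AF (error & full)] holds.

Sat(error & full) = {s1, s4}
AF (error & full): least fixpoint, start Z0 = {s1, s4}, add states with every successor in Z. Z1 = {s1, s3, s4, s5}; Z2 = {s0, s1, s3, s4, s5, s7}; fixed.
Sat(AF (error & full)) = {s0, s1, s3, s4, s5, s7}
E[error U AF (error & full)]: least fixpoint, start Z0 = Sat(AF (error & full)) = {s0, s1, s3, s4, s5, s7}, add states in Sat(error) with some successor in Z. Already a fixed point.
Sat(E[error U AF (error & full)]) = {s0, s1, s3, s4, s5, s7}

{s0, s1, s3, s4, s5, s7}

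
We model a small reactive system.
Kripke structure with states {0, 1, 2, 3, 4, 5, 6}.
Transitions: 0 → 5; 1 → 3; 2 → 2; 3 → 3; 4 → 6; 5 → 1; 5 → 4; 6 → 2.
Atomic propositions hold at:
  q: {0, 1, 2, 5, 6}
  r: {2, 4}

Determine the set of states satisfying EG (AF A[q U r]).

{2, 4, 6}

A[q U r]: least fixpoint, start Z0 = Sat(r) = {2, 4}, add states in Sat(q) with every successor in Z. Z1 = {2, 4, 6}; fixed.
Sat(A[q U r]) = {2, 4, 6}
AF A[q U r]: least fixpoint, start Z0 = {2, 4, 6}, add states with every successor in Z. Already a fixed point.
Sat(AF A[q U r]) = {2, 4, 6}
EG (AF A[q U r]): greatest fixpoint, start Z0 = {2, 4, 6}, keep only states in Sat with some successor in Z. Already a fixed point.
Sat(EG (AF A[q U r])) = {2, 4, 6}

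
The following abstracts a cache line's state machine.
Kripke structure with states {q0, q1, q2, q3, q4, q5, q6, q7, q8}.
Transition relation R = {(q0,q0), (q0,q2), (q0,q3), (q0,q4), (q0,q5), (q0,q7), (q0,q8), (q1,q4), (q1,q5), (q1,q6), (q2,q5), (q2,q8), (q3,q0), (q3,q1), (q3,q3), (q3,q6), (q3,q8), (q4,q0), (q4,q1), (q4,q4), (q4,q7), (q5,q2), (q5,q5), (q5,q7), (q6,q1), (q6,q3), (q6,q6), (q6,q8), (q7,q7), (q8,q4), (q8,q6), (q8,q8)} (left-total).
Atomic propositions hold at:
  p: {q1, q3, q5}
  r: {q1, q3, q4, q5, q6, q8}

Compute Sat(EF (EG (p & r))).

{q0, q1, q2, q3, q4, q5, q6, q8}

Sat(p & r) = {q1, q3, q5}
EG (p & r): greatest fixpoint, start Z0 = {q1, q3, q5}, keep only states in Sat with some successor in Z. Already a fixed point.
Sat(EG (p & r)) = {q1, q3, q5}
EF (EG (p & r)): least fixpoint, start Z0 = {q1, q3, q5}, add states with some successor in Z. Z1 = {q0, q1, q2, q3, q4, q5, q6}; Z2 = {q0, q1, q2, q3, q4, q5, q6, q8}; fixed.
Sat(EF (EG (p & r))) = {q0, q1, q2, q3, q4, q5, q6, q8}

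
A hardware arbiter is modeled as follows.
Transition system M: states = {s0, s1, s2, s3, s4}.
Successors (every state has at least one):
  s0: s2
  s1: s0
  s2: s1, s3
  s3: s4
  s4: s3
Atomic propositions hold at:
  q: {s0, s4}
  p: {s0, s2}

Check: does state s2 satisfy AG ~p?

Sat(~p) = {s1, s3, s4}
AG ~p: greatest fixpoint, start Z0 = {s1, s3, s4}, keep only states in Sat with every successor in Z. Z1 = {s3, s4}; fixed.
Sat(AG ~p) = {s3, s4}
s2 ∉ Sat(AG ~p) = {s3, s4}, so the formula does not hold at s2.

No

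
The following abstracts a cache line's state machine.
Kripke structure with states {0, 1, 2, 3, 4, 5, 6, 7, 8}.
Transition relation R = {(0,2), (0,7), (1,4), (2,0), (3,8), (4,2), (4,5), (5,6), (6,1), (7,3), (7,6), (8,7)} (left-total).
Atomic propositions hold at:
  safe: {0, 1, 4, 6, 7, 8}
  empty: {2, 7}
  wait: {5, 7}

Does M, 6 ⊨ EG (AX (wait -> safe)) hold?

Sat(wait -> safe) = {0, 1, 2, 3, 4, 6, 7, 8}
Sat(AX (wait -> safe)) = {s : every successor in {0, 1, 2, 3, 4, 6, 7, 8}} = {0, 1, 2, 3, 5, 6, 7, 8}
EG (AX (wait -> safe)): greatest fixpoint, start Z0 = {0, 1, 2, 3, 5, 6, 7, 8}, keep only states in Sat with some successor in Z. Z1 = {0, 2, 3, 5, 6, 7, 8}; Z2 = {0, 2, 3, 5, 7, 8}; Z3 = {0, 2, 3, 7, 8}; fixed.
Sat(EG (AX (wait -> safe))) = {0, 2, 3, 7, 8}
6 ∉ Sat(EG (AX (wait -> safe))) = {0, 2, 3, 7, 8}, so the formula does not hold at 6.

No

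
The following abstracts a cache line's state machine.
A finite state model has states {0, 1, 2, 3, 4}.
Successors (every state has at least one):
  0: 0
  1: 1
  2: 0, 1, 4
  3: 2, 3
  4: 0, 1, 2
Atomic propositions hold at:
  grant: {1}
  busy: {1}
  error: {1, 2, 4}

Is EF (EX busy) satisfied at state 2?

Sat(EX busy) = {s : some successor in {1}} = {1, 2, 4}
EF (EX busy): least fixpoint, start Z0 = {1, 2, 4}, add states with some successor in Z. Z1 = {1, 2, 3, 4}; fixed.
Sat(EF (EX busy)) = {1, 2, 3, 4}
2 ∈ Sat(EF (EX busy)) = {1, 2, 3, 4}, so the formula holds at 2.

Yes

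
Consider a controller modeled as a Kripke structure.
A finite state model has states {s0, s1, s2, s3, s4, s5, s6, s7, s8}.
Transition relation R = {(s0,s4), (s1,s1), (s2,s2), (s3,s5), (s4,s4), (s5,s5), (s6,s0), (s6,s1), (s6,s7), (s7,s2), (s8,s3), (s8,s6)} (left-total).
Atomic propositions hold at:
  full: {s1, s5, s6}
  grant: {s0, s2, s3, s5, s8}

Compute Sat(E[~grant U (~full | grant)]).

Sat(~grant) = {s1, s4, s6, s7}
Sat(~full) = {s0, s2, s3, s4, s7, s8}
Sat(~full | grant) = {s0, s2, s3, s4, s5, s7, s8}
E[~grant U (~full | grant)]: least fixpoint, start Z0 = Sat((~full | grant)) = {s0, s2, s3, s4, s5, s7, s8}, add states in Sat(~grant) with some successor in Z. Z1 = {s0, s2, s3, s4, s5, s6, s7, s8}; fixed.
Sat(E[~grant U (~full | grant)]) = {s0, s2, s3, s4, s5, s6, s7, s8}

{s0, s2, s3, s4, s5, s6, s7, s8}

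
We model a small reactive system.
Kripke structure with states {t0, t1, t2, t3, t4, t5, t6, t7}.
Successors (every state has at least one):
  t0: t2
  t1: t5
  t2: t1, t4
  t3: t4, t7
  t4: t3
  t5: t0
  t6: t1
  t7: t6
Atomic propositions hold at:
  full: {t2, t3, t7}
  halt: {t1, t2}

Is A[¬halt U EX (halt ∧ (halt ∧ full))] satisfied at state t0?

Sat(¬halt) = {t0, t3, t4, t5, t6, t7}
Sat(halt ∧ full) = {t2}
Sat(halt ∧ (halt ∧ full)) = {t2}
Sat(EX (halt ∧ (halt ∧ full))) = {s : some successor in {t2}} = {t0}
A[¬halt U EX (halt ∧ (halt ∧ full))]: least fixpoint, start Z0 = Sat(EX (halt ∧ (halt ∧ full))) = {t0}, add states in Sat(¬halt) with every successor in Z. Z1 = {t0, t5}; fixed.
Sat(A[¬halt U EX (halt ∧ (halt ∧ full))]) = {t0, t5}
t0 ∈ Sat(A[¬halt U EX (halt ∧ (halt ∧ full))]) = {t0, t5}, so the formula holds at t0.

Yes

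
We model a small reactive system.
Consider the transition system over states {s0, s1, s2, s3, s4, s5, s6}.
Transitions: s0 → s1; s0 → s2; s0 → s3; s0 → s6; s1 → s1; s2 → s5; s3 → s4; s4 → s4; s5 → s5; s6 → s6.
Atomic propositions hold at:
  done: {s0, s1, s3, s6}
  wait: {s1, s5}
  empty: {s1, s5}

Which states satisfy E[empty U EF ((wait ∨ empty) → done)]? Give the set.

{s0, s1, s2, s3, s4, s6}

Sat(wait ∨ empty) = {s1, s5}
Sat((wait ∨ empty) → done) = {s0, s1, s2, s3, s4, s6}
EF ((wait ∨ empty) → done): least fixpoint, start Z0 = {s0, s1, s2, s3, s4, s6}, add states with some successor in Z. Already a fixed point.
Sat(EF ((wait ∨ empty) → done)) = {s0, s1, s2, s3, s4, s6}
E[empty U EF ((wait ∨ empty) → done)]: least fixpoint, start Z0 = Sat(EF ((wait ∨ empty) → done)) = {s0, s1, s2, s3, s4, s6}, add states in Sat(empty) with some successor in Z. Already a fixed point.
Sat(E[empty U EF ((wait ∨ empty) → done)]) = {s0, s1, s2, s3, s4, s6}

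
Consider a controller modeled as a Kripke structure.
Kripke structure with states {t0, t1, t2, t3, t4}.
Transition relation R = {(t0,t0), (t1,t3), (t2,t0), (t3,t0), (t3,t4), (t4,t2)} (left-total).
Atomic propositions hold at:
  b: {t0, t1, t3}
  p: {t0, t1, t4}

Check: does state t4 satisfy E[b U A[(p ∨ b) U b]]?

Sat(p ∨ b) = {t0, t1, t3, t4}
A[(p ∨ b) U b]: least fixpoint, start Z0 = Sat(b) = {t0, t1, t3}, add states in Sat(p ∨ b) with every successor in Z. Already a fixed point.
Sat(A[(p ∨ b) U b]) = {t0, t1, t3}
E[b U A[(p ∨ b) U b]]: least fixpoint, start Z0 = Sat(A[(p ∨ b) U b]) = {t0, t1, t3}, add states in Sat(b) with some successor in Z. Already a fixed point.
Sat(E[b U A[(p ∨ b) U b]]) = {t0, t1, t3}
t4 ∉ Sat(E[b U A[(p ∨ b) U b]]) = {t0, t1, t3}, so the formula does not hold at t4.

No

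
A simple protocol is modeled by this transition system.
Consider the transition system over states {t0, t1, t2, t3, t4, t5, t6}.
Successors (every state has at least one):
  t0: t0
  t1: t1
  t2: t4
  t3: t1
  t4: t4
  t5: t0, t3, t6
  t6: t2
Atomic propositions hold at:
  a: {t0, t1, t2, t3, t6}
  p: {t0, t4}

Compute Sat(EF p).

{t0, t2, t4, t5, t6}

EF p: least fixpoint, start Z0 = {t0, t4}, add states with some successor in Z. Z1 = {t0, t2, t4, t5}; Z2 = {t0, t2, t4, t5, t6}; fixed.
Sat(EF p) = {t0, t2, t4, t5, t6}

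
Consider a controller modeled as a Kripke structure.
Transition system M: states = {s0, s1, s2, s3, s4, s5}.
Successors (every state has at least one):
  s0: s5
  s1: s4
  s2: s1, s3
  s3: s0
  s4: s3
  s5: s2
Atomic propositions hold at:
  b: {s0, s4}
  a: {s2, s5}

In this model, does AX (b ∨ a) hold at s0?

Sat(b ∨ a) = {s0, s2, s4, s5}
Sat(AX (b ∨ a)) = {s : every successor in {s0, s2, s4, s5}} = {s0, s1, s3, s5}
s0 ∈ Sat(AX (b ∨ a)) = {s0, s1, s3, s5}, so the formula holds at s0.

Yes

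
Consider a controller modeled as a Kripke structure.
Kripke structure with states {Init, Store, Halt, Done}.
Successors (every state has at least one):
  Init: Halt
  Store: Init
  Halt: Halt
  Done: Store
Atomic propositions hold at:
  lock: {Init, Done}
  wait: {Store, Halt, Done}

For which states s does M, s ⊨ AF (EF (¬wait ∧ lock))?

Sat(¬wait) = {Init}
Sat(¬wait ∧ lock) = {Init}
EF (¬wait ∧ lock): least fixpoint, start Z0 = {Init}, add states with some successor in Z. Z1 = {Init, Store}; Z2 = {Init, Store, Done}; fixed.
Sat(EF (¬wait ∧ lock)) = {Init, Store, Done}
AF (EF (¬wait ∧ lock)): least fixpoint, start Z0 = {Init, Store, Done}, add states with every successor in Z. Already a fixed point.
Sat(AF (EF (¬wait ∧ lock))) = {Init, Store, Done}

{Init, Store, Done}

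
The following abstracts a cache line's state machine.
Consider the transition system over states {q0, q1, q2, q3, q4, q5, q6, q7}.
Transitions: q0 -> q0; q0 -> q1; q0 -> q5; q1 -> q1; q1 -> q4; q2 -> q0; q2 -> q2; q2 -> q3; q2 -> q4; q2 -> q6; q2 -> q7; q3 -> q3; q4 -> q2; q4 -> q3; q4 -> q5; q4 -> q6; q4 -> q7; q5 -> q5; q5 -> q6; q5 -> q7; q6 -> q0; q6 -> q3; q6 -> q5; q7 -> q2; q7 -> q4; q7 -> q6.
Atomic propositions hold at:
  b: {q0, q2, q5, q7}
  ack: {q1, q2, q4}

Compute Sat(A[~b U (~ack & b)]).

Sat(~b) = {q1, q3, q4, q6}
Sat(~ack) = {q0, q3, q5, q6, q7}
Sat(~ack & b) = {q0, q5, q7}
A[~b U (~ack & b)]: least fixpoint, start Z0 = Sat((~ack & b)) = {q0, q5, q7}, add states in Sat(~b) with every successor in Z. Already a fixed point.
Sat(A[~b U (~ack & b)]) = {q0, q5, q7}

{q0, q5, q7}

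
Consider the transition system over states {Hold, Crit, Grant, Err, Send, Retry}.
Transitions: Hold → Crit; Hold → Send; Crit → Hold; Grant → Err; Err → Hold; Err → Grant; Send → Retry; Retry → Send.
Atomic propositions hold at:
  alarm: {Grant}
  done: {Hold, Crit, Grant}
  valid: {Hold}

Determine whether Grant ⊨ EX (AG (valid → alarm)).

Sat(valid → alarm) = {Crit, Grant, Err, Send, Retry}
AG (valid → alarm): greatest fixpoint, start Z0 = {Crit, Grant, Err, Send, Retry}, keep only states in Sat with every successor in Z. Z1 = {Grant, Send, Retry}; Z2 = {Send, Retry}; fixed.
Sat(AG (valid → alarm)) = {Send, Retry}
Sat(EX (AG (valid → alarm))) = {s : some successor in {Send, Retry}} = {Hold, Send, Retry}
Grant ∉ Sat(EX (AG (valid → alarm))) = {Hold, Send, Retry}, so the formula does not hold at Grant.

No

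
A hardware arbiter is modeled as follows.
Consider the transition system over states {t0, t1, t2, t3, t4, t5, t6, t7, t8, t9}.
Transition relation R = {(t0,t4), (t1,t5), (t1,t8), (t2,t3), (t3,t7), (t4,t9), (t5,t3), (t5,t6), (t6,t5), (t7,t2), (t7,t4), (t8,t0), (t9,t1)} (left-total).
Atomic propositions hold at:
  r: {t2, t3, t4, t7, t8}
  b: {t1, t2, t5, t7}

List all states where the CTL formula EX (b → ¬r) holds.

Sat(¬r) = {t0, t1, t5, t6, t9}
Sat(b → ¬r) = {t0, t1, t3, t4, t5, t6, t8, t9}
Sat(EX (b → ¬r)) = {s : some successor in {t0, t1, t3, t4, t5, t6, t8, t9}} = {t0, t1, t2, t4, t5, t6, t7, t8, t9}

{t0, t1, t2, t4, t5, t6, t7, t8, t9}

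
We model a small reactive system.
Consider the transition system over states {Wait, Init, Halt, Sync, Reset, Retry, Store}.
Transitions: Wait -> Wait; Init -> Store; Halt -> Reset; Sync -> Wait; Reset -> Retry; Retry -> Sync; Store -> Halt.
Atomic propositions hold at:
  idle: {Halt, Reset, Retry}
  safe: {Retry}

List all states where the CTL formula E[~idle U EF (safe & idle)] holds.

{Init, Halt, Reset, Retry, Store}

Sat(~idle) = {Wait, Init, Sync, Store}
Sat(safe & idle) = {Retry}
EF (safe & idle): least fixpoint, start Z0 = {Retry}, add states with some successor in Z. Z1 = {Reset, Retry}; Z2 = {Halt, Reset, Retry}; Z3 = {Halt, Reset, Retry, Store}; Z4 = {Init, Halt, Reset, Retry, Store}; fixed.
Sat(EF (safe & idle)) = {Init, Halt, Reset, Retry, Store}
E[~idle U EF (safe & idle)]: least fixpoint, start Z0 = Sat(EF (safe & idle)) = {Init, Halt, Reset, Retry, Store}, add states in Sat(~idle) with some successor in Z. Already a fixed point.
Sat(E[~idle U EF (safe & idle)]) = {Init, Halt, Reset, Retry, Store}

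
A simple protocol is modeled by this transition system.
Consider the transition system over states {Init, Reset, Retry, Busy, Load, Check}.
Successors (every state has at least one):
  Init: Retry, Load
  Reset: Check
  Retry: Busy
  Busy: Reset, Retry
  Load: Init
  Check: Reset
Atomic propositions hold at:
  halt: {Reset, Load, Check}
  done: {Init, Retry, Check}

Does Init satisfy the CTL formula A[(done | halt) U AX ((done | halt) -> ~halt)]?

Yes

Sat(done | halt) = {Init, Reset, Retry, Load, Check}
Sat(~halt) = {Init, Retry, Busy}
Sat((done | halt) -> ~halt) = {Init, Retry, Busy}
Sat(AX ((done | halt) -> ~halt)) = {s : every successor in {Init, Retry, Busy}} = {Retry, Load}
A[(done | halt) U AX ((done | halt) -> ~halt)]: least fixpoint, start Z0 = Sat(AX ((done | halt) -> ~halt)) = {Retry, Load}, add states in Sat(done | halt) with every successor in Z. Z1 = {Init, Retry, Load}; fixed.
Sat(A[(done | halt) U AX ((done | halt) -> ~halt)]) = {Init, Retry, Load}
Init ∈ Sat(A[(done | halt) U AX ((done | halt) -> ~halt)]) = {Init, Retry, Load}, so the formula holds at Init.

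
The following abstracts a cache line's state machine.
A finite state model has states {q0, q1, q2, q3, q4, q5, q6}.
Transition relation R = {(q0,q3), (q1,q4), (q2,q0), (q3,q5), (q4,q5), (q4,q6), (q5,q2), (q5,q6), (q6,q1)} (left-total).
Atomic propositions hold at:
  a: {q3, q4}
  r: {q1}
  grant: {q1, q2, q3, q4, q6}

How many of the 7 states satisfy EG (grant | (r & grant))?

Sat(r & grant) = {q1}
Sat(grant | (r & grant)) = {q1, q2, q3, q4, q6}
EG (grant | (r & grant)): greatest fixpoint, start Z0 = {q1, q2, q3, q4, q6}, keep only states in Sat with some successor in Z. Z1 = {q1, q4, q6}; fixed.
Sat(EG (grant | (r & grant))) = {q1, q4, q6}
|Sat(EG (grant | (r & grant)))| = |{q1, q4, q6}| = 3.

3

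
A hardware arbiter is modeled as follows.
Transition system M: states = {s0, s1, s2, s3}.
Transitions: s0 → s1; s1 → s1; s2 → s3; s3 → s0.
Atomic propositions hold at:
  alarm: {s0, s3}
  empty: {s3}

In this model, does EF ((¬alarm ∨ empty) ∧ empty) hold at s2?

Yes

Sat(¬alarm) = {s1, s2}
Sat(¬alarm ∨ empty) = {s1, s2, s3}
Sat((¬alarm ∨ empty) ∧ empty) = {s3}
EF ((¬alarm ∨ empty) ∧ empty): least fixpoint, start Z0 = {s3}, add states with some successor in Z. Z1 = {s2, s3}; fixed.
Sat(EF ((¬alarm ∨ empty) ∧ empty)) = {s2, s3}
s2 ∈ Sat(EF ((¬alarm ∨ empty) ∧ empty)) = {s2, s3}, so the formula holds at s2.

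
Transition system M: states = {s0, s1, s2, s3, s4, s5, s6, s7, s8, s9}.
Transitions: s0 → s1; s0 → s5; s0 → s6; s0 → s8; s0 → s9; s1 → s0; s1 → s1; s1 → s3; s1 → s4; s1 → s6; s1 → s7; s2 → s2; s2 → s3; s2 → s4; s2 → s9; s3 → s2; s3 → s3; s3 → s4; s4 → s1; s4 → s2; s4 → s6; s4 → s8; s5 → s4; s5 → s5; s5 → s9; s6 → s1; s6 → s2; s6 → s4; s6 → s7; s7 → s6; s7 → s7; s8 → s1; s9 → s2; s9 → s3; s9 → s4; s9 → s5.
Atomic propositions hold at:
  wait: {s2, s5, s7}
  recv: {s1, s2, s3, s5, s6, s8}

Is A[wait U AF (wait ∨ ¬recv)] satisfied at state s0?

Sat(¬recv) = {s0, s4, s7, s9}
Sat(wait ∨ ¬recv) = {s0, s2, s4, s5, s7, s9}
AF (wait ∨ ¬recv): least fixpoint, start Z0 = {s0, s2, s4, s5, s7, s9}, add states with every successor in Z. Already a fixed point.
Sat(AF (wait ∨ ¬recv)) = {s0, s2, s4, s5, s7, s9}
A[wait U AF (wait ∨ ¬recv)]: least fixpoint, start Z0 = Sat(AF (wait ∨ ¬recv)) = {s0, s2, s4, s5, s7, s9}, add states in Sat(wait) with every successor in Z. Already a fixed point.
Sat(A[wait U AF (wait ∨ ¬recv)]) = {s0, s2, s4, s5, s7, s9}
s0 ∈ Sat(A[wait U AF (wait ∨ ¬recv)]) = {s0, s2, s4, s5, s7, s9}, so the formula holds at s0.

Yes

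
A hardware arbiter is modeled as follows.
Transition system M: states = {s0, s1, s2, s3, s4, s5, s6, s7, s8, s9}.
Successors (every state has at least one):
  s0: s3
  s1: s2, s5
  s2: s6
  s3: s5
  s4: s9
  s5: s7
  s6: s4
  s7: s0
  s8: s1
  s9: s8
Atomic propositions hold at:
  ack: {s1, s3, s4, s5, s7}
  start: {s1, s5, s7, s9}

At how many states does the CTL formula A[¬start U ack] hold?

Sat(¬start) = {s0, s2, s3, s4, s6, s8}
A[¬start U ack]: least fixpoint, start Z0 = Sat(ack) = {s1, s3, s4, s5, s7}, add states in Sat(¬start) with every successor in Z. Z1 = {s0, s1, s3, s4, s5, s6, s7, s8}; Z2 = {s0, s1, s2, s3, s4, s5, s6, s7, s8}; fixed.
Sat(A[¬start U ack]) = {s0, s1, s2, s3, s4, s5, s6, s7, s8}
|Sat(A[¬start U ack])| = |{s0, s1, s2, s3, s4, s5, s6, s7, s8}| = 9.

9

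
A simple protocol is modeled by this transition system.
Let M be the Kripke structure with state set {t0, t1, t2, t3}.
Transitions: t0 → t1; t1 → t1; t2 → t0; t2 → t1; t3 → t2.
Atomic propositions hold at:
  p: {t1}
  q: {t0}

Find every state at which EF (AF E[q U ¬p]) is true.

Sat(¬p) = {t0, t2, t3}
E[q U ¬p]: least fixpoint, start Z0 = Sat(¬p) = {t0, t2, t3}, add states in Sat(q) with some successor in Z. Already a fixed point.
Sat(E[q U ¬p]) = {t0, t2, t3}
AF E[q U ¬p]: least fixpoint, start Z0 = {t0, t2, t3}, add states with every successor in Z. Already a fixed point.
Sat(AF E[q U ¬p]) = {t0, t2, t3}
EF (AF E[q U ¬p]): least fixpoint, start Z0 = {t0, t2, t3}, add states with some successor in Z. Already a fixed point.
Sat(EF (AF E[q U ¬p])) = {t0, t2, t3}

{t0, t2, t3}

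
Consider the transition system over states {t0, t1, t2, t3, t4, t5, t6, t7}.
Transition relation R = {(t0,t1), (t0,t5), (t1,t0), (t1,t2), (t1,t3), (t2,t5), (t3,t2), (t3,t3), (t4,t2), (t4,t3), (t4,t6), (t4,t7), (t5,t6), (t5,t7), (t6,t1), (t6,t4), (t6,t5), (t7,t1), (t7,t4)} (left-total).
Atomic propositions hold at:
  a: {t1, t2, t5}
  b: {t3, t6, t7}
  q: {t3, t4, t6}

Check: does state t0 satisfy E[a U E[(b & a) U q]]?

No

Sat(b & a) = ∅
E[(b & a) U q]: least fixpoint, start Z0 = Sat(q) = {t3, t4, t6}, add states in Sat(b & a) with some successor in Z. Already a fixed point.
Sat(E[(b & a) U q]) = {t3, t4, t6}
E[a U E[(b & a) U q]]: least fixpoint, start Z0 = Sat(E[(b & a) U q]) = {t3, t4, t6}, add states in Sat(a) with some successor in Z. Z1 = {t1, t3, t4, t5, t6}; Z2 = {t1, t2, t3, t4, t5, t6}; fixed.
Sat(E[a U E[(b & a) U q]]) = {t1, t2, t3, t4, t5, t6}
t0 ∉ Sat(E[a U E[(b & a) U q]]) = {t1, t2, t3, t4, t5, t6}, so the formula does not hold at t0.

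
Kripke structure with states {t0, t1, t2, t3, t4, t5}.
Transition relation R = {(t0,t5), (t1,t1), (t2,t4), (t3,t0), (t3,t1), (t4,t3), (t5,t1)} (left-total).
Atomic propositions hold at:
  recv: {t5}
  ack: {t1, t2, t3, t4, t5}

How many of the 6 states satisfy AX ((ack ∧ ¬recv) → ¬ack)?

Sat(¬recv) = {t0, t1, t2, t3, t4}
Sat(ack ∧ ¬recv) = {t1, t2, t3, t4}
Sat(¬ack) = {t0}
Sat((ack ∧ ¬recv) → ¬ack) = {t0, t5}
Sat(AX ((ack ∧ ¬recv) → ¬ack)) = {s : every successor in {t0, t5}} = {t0}
|Sat(AX ((ack ∧ ¬recv) → ¬ack))| = |{t0}| = 1.

1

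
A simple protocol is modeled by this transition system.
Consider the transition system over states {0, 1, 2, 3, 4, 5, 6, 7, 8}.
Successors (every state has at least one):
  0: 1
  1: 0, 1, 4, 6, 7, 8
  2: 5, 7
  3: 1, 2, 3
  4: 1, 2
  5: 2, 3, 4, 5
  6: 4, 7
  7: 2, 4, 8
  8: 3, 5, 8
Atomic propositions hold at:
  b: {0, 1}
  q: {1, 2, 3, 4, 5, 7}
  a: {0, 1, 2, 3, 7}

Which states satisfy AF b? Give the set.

AF b: least fixpoint, start Z0 = {0, 1}, add states with every successor in Z. Already a fixed point.
Sat(AF b) = {0, 1}

{0, 1}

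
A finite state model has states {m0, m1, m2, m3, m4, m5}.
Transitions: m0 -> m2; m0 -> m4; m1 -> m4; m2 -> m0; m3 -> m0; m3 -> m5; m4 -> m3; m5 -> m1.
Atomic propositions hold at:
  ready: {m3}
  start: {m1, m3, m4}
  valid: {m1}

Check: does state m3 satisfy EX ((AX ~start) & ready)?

No

Sat(~start) = {m0, m2, m5}
Sat(AX ~start) = {s : every successor in {m0, m2, m5}} = {m2, m3}
Sat((AX ~start) & ready) = {m3}
Sat(EX ((AX ~start) & ready)) = {s : some successor in {m3}} = {m4}
m3 ∉ Sat(EX ((AX ~start) & ready)) = {m4}, so the formula does not hold at m3.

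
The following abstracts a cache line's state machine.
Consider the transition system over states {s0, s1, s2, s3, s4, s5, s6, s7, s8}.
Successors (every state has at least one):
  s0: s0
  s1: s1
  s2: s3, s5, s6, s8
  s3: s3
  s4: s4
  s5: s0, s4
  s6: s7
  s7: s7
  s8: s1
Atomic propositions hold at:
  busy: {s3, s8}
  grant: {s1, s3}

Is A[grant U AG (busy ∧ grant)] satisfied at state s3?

Yes

Sat(busy ∧ grant) = {s3}
AG (busy ∧ grant): greatest fixpoint, start Z0 = {s3}, keep only states in Sat with every successor in Z. Already a fixed point.
Sat(AG (busy ∧ grant)) = {s3}
A[grant U AG (busy ∧ grant)]: least fixpoint, start Z0 = Sat(AG (busy ∧ grant)) = {s3}, add states in Sat(grant) with every successor in Z. Already a fixed point.
Sat(A[grant U AG (busy ∧ grant)]) = {s3}
s3 ∈ Sat(A[grant U AG (busy ∧ grant)]) = {s3}, so the formula holds at s3.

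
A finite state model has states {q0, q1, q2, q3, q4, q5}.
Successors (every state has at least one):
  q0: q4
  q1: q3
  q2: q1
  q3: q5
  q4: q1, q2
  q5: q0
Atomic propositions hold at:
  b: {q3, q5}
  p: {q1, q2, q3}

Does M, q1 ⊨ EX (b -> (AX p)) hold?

No

Sat(AX p) = {s : every successor in {q1, q2, q3}} = {q1, q2, q4}
Sat(b -> (AX p)) = {q0, q1, q2, q4}
Sat(EX (b -> (AX p))) = {s : some successor in {q0, q1, q2, q4}} = {q0, q2, q4, q5}
q1 ∉ Sat(EX (b -> (AX p))) = {q0, q2, q4, q5}, so the formula does not hold at q1.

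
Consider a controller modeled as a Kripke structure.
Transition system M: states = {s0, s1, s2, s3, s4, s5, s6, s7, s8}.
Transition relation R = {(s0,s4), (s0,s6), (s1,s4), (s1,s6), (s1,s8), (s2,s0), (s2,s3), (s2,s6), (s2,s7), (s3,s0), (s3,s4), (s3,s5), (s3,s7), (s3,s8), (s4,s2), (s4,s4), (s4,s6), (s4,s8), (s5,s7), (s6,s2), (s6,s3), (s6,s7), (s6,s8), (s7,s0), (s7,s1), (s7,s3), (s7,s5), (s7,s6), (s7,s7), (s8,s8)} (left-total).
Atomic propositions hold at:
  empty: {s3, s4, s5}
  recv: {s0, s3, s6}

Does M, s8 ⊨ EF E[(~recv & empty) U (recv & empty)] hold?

No

Sat(~recv) = {s1, s2, s4, s5, s7, s8}
Sat(~recv & empty) = {s4, s5}
Sat(recv & empty) = {s3}
E[(~recv & empty) U (recv & empty)]: least fixpoint, start Z0 = Sat((recv & empty)) = {s3}, add states in Sat(~recv & empty) with some successor in Z. Already a fixed point.
Sat(E[(~recv & empty) U (recv & empty)]) = {s3}
EF E[(~recv & empty) U (recv & empty)]: least fixpoint, start Z0 = {s3}, add states with some successor in Z. Z1 = {s2, s3, s6, s7}; Z2 = {s0, s1, s2, s3, s4, s5, s6, s7}; fixed.
Sat(EF E[(~recv & empty) U (recv & empty)]) = {s0, s1, s2, s3, s4, s5, s6, s7}
s8 ∉ Sat(EF E[(~recv & empty) U (recv & empty)]) = {s0, s1, s2, s3, s4, s5, s6, s7}, so the formula does not hold at s8.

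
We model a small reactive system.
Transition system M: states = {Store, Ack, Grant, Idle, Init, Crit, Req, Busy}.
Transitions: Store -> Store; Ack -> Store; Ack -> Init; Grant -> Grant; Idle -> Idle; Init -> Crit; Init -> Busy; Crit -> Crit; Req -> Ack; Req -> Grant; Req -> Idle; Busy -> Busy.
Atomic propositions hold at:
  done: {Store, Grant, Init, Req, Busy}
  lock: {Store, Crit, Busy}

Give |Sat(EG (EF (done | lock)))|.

7

Sat(done | lock) = {Store, Grant, Init, Crit, Req, Busy}
EF (done | lock): least fixpoint, start Z0 = {Store, Grant, Init, Crit, Req, Busy}, add states with some successor in Z. Z1 = {Store, Ack, Grant, Init, Crit, Req, Busy}; fixed.
Sat(EF (done | lock)) = {Store, Ack, Grant, Init, Crit, Req, Busy}
EG (EF (done | lock)): greatest fixpoint, start Z0 = {Store, Ack, Grant, Init, Crit, Req, Busy}, keep only states in Sat with some successor in Z. Already a fixed point.
Sat(EG (EF (done | lock))) = {Store, Ack, Grant, Init, Crit, Req, Busy}
|Sat(EG (EF (done | lock)))| = |{Store, Ack, Grant, Init, Crit, Req, Busy}| = 7.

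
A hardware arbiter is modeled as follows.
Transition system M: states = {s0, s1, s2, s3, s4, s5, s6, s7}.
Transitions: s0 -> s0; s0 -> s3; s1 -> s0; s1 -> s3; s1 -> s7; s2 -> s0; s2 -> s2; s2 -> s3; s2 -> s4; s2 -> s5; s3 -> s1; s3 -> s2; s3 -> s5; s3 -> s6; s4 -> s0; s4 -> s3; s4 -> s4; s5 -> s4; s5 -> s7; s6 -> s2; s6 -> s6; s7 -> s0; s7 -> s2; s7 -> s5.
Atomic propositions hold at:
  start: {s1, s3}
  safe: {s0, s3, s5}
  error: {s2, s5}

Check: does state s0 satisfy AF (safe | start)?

Sat(safe | start) = {s0, s1, s3, s5}
AF (safe | start): least fixpoint, start Z0 = {s0, s1, s3, s5}, add states with every successor in Z. Already a fixed point.
Sat(AF (safe | start)) = {s0, s1, s3, s5}
s0 ∈ Sat(AF (safe | start)) = {s0, s1, s3, s5}, so the formula holds at s0.

Yes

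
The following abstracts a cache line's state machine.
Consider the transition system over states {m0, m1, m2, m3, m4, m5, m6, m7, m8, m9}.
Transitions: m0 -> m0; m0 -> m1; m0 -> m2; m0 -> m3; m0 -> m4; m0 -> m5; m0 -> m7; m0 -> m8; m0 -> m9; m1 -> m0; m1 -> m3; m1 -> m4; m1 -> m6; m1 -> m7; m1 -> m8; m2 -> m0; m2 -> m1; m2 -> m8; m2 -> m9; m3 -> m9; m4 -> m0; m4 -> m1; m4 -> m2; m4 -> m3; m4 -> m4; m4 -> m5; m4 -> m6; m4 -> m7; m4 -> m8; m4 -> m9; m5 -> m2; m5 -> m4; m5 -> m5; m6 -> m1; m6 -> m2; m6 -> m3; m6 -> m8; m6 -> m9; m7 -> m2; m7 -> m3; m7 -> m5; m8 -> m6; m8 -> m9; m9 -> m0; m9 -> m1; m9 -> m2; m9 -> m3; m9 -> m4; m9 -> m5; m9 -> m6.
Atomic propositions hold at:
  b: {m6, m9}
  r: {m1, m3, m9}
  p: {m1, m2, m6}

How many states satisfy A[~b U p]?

3

Sat(~b) = {m0, m1, m2, m3, m4, m5, m7, m8}
A[~b U p]: least fixpoint, start Z0 = Sat(p) = {m1, m2, m6}, add states in Sat(~b) with every successor in Z. Already a fixed point.
Sat(A[~b U p]) = {m1, m2, m6}
|Sat(A[~b U p])| = |{m1, m2, m6}| = 3.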